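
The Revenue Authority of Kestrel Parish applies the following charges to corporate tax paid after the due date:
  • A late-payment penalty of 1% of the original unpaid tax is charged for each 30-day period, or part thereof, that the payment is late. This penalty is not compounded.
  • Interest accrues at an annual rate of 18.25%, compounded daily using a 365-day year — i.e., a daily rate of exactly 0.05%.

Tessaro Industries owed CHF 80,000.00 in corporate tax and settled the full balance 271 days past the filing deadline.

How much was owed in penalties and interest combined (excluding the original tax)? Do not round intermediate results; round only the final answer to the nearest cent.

Penalty periods: ⌈271/30⌉ = 10; penalty = 10 × 1% × CHF 80,000.00 = CHF 8,000.00
Interest: CHF 80,000.00 × ((1 + 0.0005)^271 − 1) = CHF 80,000.00 × 0.14507042… = CHF 11,605.6335…
Penalties + interest = CHF 8,000.0000 + CHF 11,605.6335… = CHF 19,605.63

CHF 19,605.63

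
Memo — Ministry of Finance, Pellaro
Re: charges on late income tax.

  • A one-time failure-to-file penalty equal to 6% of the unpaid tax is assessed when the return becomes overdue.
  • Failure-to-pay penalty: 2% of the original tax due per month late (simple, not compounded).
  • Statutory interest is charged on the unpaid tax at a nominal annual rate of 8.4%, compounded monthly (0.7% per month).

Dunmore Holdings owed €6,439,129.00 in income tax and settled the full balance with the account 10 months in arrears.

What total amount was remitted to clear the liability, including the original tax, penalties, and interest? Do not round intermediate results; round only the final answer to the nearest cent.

€8,578,508.16

Failure-to-file penalty: 6% × €6,439,129.00 = €386,347.74
Failure-to-pay penalty: 10 × 2% × €6,439,129.00 = €1,287,825.80
Interest: €6,439,129.00 × ((1 + 0.007)^10 − 1) = €6,439,129.00 × 0.0722467… = €465,205.6181…
Total = €6,439,129.00 + €1,674,173.5400 + €465,205.6181… = €8,578,508.16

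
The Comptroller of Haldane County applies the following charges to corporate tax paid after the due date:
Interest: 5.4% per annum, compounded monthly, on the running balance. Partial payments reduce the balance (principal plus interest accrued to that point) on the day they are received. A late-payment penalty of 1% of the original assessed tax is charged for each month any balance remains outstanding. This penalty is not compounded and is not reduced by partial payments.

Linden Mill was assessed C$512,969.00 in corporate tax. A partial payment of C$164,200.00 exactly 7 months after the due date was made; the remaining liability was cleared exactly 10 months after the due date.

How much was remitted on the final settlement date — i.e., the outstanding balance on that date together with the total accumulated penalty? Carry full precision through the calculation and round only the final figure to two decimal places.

Monthly rate = 5.4% ÷ 12 = 0.45%
Balance at month 7: C$512,969.0000 × (1 + 0.0045)^7 = C$529,347.3070…
After C$164,200.00 payment: C$529,347.3070… − C$164,200.00 = C$365,147.3070…
Balance at month 10: C$365,147.3070… × (1 + 0.0045)^3 = C$370,099.0116…
Penalty: 10 × 1% × C$512,969.00 = C$51,296.90
Final settlement = outstanding balance + penalty = C$370,099.0116… + C$51,296.90 = C$421,395.91

C$421,395.91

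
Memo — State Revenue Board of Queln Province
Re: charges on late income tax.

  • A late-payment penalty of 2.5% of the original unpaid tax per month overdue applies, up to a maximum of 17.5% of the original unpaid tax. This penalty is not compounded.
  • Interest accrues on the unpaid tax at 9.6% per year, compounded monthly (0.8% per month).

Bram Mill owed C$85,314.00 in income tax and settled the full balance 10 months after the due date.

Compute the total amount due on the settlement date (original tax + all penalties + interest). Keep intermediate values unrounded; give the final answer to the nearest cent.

C$107,320.09

Penalty (uncapped): 10 × 2.5% × C$85,314.00 = C$21,328.50; cap = 17.5% × C$85,314.00 = C$14,929.95 → penalty = C$14,929.95
Interest: C$85,314.00 × ((1 + 0.008)^10 − 1) = C$85,314.00 × 0.0829423… = C$7,076.1401…
Total = C$85,314.00 + C$14,929.9500 + C$7,076.1401… = C$107,320.09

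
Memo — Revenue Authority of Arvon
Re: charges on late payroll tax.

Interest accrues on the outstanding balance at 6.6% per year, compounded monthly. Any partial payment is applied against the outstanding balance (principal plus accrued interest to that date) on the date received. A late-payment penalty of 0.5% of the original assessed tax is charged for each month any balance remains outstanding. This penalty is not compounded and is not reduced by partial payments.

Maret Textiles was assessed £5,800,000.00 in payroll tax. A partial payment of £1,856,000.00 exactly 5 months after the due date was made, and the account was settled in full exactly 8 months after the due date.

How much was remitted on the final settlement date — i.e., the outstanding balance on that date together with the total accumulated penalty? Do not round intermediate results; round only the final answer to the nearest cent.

£4,405,374.27

Monthly rate = 6.6% ÷ 12 = 0.55%
Balance at month 5: £5,800,000.0000 × (1 + 0.0055)^5 = £5,961,264.1763…
After £1,856,000.00 payment: £5,961,264.1763… − £1,856,000.00 = £4,105,264.1763…
Balance at month 8: £4,105,264.1763… × (1 + 0.0055)^3 = £4,173,374.2710…
Penalty: 8 × 0.5% × £5,800,000.00 = £232,000.00
Final settlement = outstanding balance + penalty = £4,173,374.2710… + £232,000.00 = £4,405,374.27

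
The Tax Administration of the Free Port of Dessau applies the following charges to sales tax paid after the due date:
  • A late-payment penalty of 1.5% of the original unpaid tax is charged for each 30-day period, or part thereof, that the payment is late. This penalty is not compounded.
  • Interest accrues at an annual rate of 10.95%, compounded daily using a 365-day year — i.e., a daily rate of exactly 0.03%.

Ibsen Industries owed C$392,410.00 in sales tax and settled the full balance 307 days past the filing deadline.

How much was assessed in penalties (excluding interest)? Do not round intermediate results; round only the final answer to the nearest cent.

C$64,747.65

Penalty periods: ⌈307/30⌉ = 11; penalty = 11 × 1.5% × C$392,410.00 = C$64,747.65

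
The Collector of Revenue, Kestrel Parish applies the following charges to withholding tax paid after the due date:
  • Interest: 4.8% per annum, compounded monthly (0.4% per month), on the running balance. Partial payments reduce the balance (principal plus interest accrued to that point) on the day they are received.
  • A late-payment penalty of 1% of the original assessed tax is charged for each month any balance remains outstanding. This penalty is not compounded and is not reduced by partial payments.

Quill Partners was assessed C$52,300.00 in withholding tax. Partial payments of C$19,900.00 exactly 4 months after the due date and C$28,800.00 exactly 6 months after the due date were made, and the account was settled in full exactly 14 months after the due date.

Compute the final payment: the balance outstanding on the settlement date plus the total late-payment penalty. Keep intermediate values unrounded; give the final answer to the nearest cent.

Balance at month 4: C$52,300.0000 × (1 + 0.004)^4 = C$53,141.8342…
After C$19,900.00 payment: C$53,141.8342… − C$19,900.00 = C$33,241.8342…
Balance at month 6: C$33,241.8342… × (1 + 0.004)^2 = C$33,508.3007…
After C$28,800.00 payment: C$33,508.3007… − C$28,800.00 = C$4,708.3007…
Balance at month 14: C$4,708.3007… × (1 + 0.004)^8 = C$4,861.0926…
Penalty: 14 × 1% × C$52,300.00 = C$7,322.00
Final settlement = outstanding balance + penalty = C$4,861.0926… + C$7,322.00 = C$12,183.09

C$12,183.09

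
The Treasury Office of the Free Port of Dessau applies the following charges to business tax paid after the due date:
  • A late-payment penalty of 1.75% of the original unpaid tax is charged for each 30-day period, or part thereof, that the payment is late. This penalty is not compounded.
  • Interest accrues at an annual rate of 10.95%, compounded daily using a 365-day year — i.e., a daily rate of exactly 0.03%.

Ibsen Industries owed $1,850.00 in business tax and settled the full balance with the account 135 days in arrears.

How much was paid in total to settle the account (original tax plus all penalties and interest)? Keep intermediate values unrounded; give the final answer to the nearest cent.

Penalty periods: ⌈135/30⌉ = 5; penalty = 5 × 1.75% × $1,850.00 = $161.88…
Interest: $1,850.00 × ((1 + 0.0003)^135 − 1) = $1,850.00 × 0.04132498… = $76.4512…
Total = $1,850.00 + $161.8750 + $76.4512… = $2,088.33

$2,088.33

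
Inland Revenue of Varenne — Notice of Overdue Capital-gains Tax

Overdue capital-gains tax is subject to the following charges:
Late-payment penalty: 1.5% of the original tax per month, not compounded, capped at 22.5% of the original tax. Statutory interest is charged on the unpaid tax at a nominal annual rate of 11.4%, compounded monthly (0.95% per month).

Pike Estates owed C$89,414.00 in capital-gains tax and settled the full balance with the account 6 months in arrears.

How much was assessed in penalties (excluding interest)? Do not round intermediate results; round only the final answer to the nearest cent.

Penalty: 6 × 1.5% × C$89,414.00 = C$8,047.26 (below the 22.5% cap of C$20,118.15)

C$8,047.26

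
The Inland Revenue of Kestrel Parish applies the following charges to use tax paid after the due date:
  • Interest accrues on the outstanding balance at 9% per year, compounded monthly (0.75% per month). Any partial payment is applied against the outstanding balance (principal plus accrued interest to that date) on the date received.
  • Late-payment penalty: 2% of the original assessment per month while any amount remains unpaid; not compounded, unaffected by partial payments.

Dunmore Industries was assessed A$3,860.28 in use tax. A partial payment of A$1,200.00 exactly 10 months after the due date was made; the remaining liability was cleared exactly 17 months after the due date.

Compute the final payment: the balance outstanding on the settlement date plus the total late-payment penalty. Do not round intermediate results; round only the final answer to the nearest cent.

Balance at month 10: A$3,860.2800 × (1 + 0.0075)^10 = A$4,159.7703…
After A$1,200.00 payment: A$4,159.7703… − A$1,200.00 = A$2,959.7703…
Balance at month 17: A$2,959.7703… × (1 + 0.0075)^7 = A$3,118.6986…
Penalty: 17 × 2% × A$3,860.28 = A$1,312.50…
Final settlement = outstanding balance + penalty = A$3,118.6986… + A$1,312.50… = A$4,431.19

A$4,431.19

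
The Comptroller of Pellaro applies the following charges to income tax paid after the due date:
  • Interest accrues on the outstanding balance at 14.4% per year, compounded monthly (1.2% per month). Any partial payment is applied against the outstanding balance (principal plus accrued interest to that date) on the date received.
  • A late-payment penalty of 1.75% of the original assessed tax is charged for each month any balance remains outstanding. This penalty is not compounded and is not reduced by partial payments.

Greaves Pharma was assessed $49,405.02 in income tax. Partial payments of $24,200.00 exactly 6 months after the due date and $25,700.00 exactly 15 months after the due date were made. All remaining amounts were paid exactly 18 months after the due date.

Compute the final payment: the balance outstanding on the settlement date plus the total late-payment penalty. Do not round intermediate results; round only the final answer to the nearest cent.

Balance at month 6: $49,405.0200 × (1 + 0.012)^6 = $53,070.6192…
After $24,200.00 payment: $53,070.6192… − $24,200.00 = $28,870.6192…
Balance at month 15: $28,870.6192… × (1 + 0.012)^9 = $32,142.5783…
After $25,700.00 payment: $32,142.5783… − $25,700.00 = $6,442.5783…
Balance at month 18: $6,442.5783… × (1 + 0.012)^3 = $6,677.3054…
Penalty: 18 × 1.75% × $49,405.02 = $15,562.58…
Final settlement = outstanding balance + penalty = $6,677.3054… + $15,562.58… = $22,239.89

$22,239.89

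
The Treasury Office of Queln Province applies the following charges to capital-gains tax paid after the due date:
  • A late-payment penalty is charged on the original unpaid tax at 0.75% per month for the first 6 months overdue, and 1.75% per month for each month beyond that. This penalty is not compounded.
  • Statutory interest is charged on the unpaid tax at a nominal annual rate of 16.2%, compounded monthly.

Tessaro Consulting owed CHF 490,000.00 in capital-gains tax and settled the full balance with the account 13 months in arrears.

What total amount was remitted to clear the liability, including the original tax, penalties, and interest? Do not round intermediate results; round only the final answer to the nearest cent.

Penalty, months 1–6: 6 × 0.75% × CHF 490,000.00 = CHF 22,050.00
Penalty, months 7–13: 7 × 1.75% × CHF 490,000.00 = CHF 60,025.00
Interest (16.2%/yr ÷ 12 = 1.35%/month): CHF 490,000.00 × ((1 + 0.0135)^13 − 1) = CHF 93,317.3168…
Total = CHF 490,000.00 + CHF 82,075.0000 + CHF 93,317.3168… = CHF 665,392.32

CHF 665,392.32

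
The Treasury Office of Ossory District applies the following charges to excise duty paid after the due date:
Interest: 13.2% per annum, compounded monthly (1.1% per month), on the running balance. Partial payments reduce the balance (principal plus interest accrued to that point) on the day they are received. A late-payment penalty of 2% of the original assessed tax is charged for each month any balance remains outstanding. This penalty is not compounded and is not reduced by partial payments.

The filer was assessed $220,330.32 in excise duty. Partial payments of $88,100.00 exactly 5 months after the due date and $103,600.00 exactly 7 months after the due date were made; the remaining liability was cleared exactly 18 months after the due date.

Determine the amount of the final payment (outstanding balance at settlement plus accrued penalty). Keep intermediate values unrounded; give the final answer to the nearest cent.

$129,190.51

Balance at month 5: $220,330.3200 × (1 + 0.011)^5 = $232,718.0360…
After $88,100.00 payment: $232,718.0360… − $88,100.00 = $144,618.0360…
Balance at month 7: $144,618.0360… × (1 + 0.011)^2 = $147,817.1316…
After $103,600.00 payment: $147,817.1316… − $103,600.00 = $44,217.1316…
Balance at month 18: $44,217.1316… × (1 + 0.011)^11 = $49,871.5973…
Penalty: 18 × 2% × $220,330.32 = $79,318.92…
Final settlement = outstanding balance + penalty = $49,871.5973… + $79,318.92… = $129,190.51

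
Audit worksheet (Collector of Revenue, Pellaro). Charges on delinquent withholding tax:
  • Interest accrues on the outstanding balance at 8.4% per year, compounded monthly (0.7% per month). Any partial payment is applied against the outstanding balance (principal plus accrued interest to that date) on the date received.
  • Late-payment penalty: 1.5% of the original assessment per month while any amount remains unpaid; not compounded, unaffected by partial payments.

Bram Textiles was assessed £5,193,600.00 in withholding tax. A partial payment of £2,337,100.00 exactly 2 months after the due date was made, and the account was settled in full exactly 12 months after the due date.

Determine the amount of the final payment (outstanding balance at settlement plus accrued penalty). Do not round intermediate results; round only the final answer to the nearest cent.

Balance at month 2: £5,193,600.0000 × (1 + 0.007)^2 = £5,266,564.8864
After £2,337,100.00 payment: £5,266,564.8864 − £2,337,100.00 = £2,929,464.8864
Balance at month 12: £2,929,464.8864 × (1 + 0.007)^10 = £3,141,108.9648…
Penalty: 12 × 1.5% × £5,193,600.00 = £934,848.00
Final settlement = outstanding balance + penalty = £3,141,108.9648… + £934,848.00 = £4,075,956.96

£4,075,956.96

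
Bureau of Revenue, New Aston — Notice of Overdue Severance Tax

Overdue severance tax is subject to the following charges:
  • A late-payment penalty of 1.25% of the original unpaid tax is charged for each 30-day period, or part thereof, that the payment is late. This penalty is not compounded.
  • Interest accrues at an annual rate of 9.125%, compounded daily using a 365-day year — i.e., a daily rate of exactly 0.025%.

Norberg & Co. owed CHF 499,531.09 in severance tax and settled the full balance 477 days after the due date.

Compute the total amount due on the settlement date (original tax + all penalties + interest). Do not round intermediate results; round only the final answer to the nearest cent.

CHF 662,695.31

Penalty periods: ⌈477/30⌉ = 16; penalty = 16 × 1.25% × CHF 499,531.09 = CHF 99,906.22…
Interest: CHF 499,531.09 × ((1 + 0.00025)^477 − 1) = CHF 499,531.09 × 0.12663475… = CHF 63,257.9971…
Total = CHF 499,531.09 + CHF 99,906.2180 + CHF 63,257.9971… = CHF 662,695.31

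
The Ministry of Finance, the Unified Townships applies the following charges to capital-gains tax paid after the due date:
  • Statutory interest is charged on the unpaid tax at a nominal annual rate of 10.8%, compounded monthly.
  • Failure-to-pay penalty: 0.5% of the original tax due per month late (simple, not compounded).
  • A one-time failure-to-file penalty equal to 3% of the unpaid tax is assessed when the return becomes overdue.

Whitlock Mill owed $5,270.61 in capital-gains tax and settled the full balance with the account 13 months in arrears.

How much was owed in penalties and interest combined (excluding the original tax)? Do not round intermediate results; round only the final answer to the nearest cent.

$1,151.79

Failure-to-file penalty: 3% × $5,270.61 = $158.12…
Failure-to-pay penalty = 0.5% × $5,270.61 × 13 mo = $342.59…
Interest (10.8%/yr ÷ 12 = 0.9%/month): $5,270.61 × ((1 + 0.009)^13 − 1) = $651.0851…
Penalties + interest = $500.7080… + $651.0851… = $1,151.79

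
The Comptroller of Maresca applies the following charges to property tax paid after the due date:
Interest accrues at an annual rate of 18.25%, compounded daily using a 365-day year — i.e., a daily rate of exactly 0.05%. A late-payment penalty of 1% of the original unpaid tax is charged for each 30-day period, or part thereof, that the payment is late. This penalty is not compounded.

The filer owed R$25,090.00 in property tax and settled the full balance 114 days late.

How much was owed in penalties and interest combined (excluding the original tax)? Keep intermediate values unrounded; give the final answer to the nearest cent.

R$2,474.90

Penalty periods: ⌈114/30⌉ = 4; penalty = 4 × 1% × R$25,090.00 = R$1,003.60
Interest: R$25,090.00 × ((1 + 0.0005)^114 − 1) = R$25,090.00 × 0.05864073… = R$1,471.2959…
Penalties + interest = R$1,003.6000 + R$1,471.2959… = R$2,474.90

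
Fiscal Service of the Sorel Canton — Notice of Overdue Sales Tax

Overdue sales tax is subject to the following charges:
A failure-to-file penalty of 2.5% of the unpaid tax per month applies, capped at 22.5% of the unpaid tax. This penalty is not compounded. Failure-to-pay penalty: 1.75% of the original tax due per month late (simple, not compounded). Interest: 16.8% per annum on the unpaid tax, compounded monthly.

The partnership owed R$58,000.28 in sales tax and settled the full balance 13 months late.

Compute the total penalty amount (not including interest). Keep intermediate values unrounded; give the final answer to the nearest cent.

Failure-to-file: 13 × 2.5% × R$58,000.28 = R$18,850.09…, capped at 22.5% × R$58,000.28 = R$13,050.06…
Failure-to-pay penalty = 1.75% × R$58,000.28 × 13 mo = R$13,195.06…
Total penalty = R$13,050.06… + R$13,195.06… = R$26,245.13

R$26,245.13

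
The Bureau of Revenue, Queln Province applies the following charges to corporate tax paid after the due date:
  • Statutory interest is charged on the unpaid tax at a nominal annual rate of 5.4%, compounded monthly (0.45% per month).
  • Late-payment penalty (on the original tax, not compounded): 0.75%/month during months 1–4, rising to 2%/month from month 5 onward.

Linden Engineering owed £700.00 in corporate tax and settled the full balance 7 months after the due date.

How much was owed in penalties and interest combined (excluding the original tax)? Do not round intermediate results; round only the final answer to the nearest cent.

£85.35

Penalty, months 1–4: 4 × 0.75% × £700.00 = £21.00
Penalty, months 5–7: 3 × 2% × £700.00 = £42.00
Interest: £700.00 × ((1 + 0.0045)^7 − 1) = £700.00 × 0.0319285… = £22.3499…
Penalties + interest = £63.0000 + £22.3499… = £85.35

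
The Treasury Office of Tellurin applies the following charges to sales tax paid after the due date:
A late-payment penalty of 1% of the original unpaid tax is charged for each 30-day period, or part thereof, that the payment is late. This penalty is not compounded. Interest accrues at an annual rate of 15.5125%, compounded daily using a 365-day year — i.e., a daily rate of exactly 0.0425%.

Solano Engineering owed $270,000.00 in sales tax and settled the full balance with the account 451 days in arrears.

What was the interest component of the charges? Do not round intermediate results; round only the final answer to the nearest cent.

$57,031.42

Interest: $270,000.00 × ((1 + 0.000425)^451 − 1) = $270,000.00 × 0.21122747… = $57,031.4160…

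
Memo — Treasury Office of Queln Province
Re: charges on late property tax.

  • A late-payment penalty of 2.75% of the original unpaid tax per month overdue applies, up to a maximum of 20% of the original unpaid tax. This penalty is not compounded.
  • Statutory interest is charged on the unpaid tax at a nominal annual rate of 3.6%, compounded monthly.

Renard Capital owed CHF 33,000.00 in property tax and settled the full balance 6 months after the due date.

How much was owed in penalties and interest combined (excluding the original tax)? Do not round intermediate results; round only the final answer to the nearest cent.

Penalty: 6 × 2.75% × CHF 33,000.00 = CHF 5,445.00 (below the 20% cap of CHF 6,600.00)
Interest (3.6%/yr ÷ 12 = 0.3%/month): CHF 33,000.00 × ((1 + 0.003)^6 − 1) = CHF 598.4729…
Penalties + interest = CHF 5,445.0000 + CHF 598.4729… = CHF 6,043.47

CHF 6,043.47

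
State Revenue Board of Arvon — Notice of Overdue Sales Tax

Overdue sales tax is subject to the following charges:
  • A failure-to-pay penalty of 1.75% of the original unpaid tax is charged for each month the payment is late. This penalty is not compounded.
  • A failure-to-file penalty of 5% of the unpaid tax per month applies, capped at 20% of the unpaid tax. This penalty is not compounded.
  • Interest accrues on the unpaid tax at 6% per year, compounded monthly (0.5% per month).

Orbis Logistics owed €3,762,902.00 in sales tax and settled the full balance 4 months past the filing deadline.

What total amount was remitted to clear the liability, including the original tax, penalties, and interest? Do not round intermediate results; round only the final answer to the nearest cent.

€4,854,709.90

Failure-to-file: 4 × 5% × €3,762,902.00 = €752,580.40, capped at 20% × €3,762,902.00 = €752,580.40
Failure-to-pay penalty = 1.75% × €3,762,902.00 × 4 mo = €263,403.14
Interest: €3,762,902.00 × ((1 + 0.005)^4 − 1) = €3,762,902.00 × 0.0201505… = €75,824.3591…
Total = €3,762,902.00 + €1,015,983.5400 + €75,824.3591… = €4,854,709.90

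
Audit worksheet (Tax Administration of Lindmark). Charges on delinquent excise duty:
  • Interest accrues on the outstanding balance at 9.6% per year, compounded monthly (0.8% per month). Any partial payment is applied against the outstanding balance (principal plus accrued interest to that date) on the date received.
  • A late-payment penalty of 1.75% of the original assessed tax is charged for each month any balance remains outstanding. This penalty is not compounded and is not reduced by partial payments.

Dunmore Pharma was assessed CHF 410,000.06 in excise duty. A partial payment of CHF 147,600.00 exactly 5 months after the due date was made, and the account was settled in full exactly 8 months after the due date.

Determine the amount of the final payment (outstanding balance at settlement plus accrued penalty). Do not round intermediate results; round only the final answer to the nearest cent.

Balance at month 5: CHF 410,000.0600 × (1 + 0.008)^5 = CHF 426,664.5700…
After CHF 147,600.00 payment: CHF 426,664.5700… − CHF 147,600.00 = CHF 279,064.5700…
Balance at month 8: CHF 279,064.5700… × (1 + 0.008)^3 = CHF 285,815.8430…
Penalty: 8 × 1.75% × CHF 410,000.06 = CHF 57,400.01…
Final settlement = outstanding balance + penalty = CHF 285,815.8430… + CHF 57,400.01… = CHF 343,215.85

CHF 343,215.85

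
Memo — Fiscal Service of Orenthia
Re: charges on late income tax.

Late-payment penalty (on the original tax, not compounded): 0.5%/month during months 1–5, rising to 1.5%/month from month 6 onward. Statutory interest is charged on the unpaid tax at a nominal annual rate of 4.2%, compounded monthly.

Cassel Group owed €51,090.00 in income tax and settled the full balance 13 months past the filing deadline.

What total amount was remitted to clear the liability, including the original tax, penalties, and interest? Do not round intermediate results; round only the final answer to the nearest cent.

Penalty, months 1–5: 5 × 0.5% × €51,090.00 = €1,277.25
Penalty, months 6–13: 8 × 1.5% × €51,090.00 = €6,130.80
Interest (4.2%/yr ÷ 12 = 0.35%/month): €51,090.00 × ((1 + 0.0035)^13 − 1) = €2,374.0435…
Total = €51,090.00 + €7,408.0500 + €2,374.0435… = €60,872.09

€60,872.09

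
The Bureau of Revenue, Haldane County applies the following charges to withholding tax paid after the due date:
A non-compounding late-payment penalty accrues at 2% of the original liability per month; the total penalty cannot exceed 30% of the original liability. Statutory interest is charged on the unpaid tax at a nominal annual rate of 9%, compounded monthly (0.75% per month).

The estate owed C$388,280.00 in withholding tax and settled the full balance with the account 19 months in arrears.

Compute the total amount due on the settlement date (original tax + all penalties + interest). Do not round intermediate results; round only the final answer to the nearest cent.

C$563,992.27

Penalty (uncapped): 19 × 2% × C$388,280.00 = C$147,546.40; cap = 30% × C$388,280.00 = C$116,484.00 → penalty = C$116,484.00
Interest: C$388,280.00 × ((1 + 0.0075)^19 − 1) = C$388,280.00 × 0.1525401… = C$59,228.2668…
Total = C$388,280.00 + C$116,484.0000 + C$59,228.2668… = C$563,992.27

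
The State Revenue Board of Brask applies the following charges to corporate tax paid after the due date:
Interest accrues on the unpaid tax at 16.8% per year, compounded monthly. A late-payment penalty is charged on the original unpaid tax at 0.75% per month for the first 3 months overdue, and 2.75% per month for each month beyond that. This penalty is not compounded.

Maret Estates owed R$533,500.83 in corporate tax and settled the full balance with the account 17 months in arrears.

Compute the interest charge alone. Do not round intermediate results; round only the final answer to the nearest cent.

R$142,240.27

Interest (16.8%/yr ÷ 12 = 1.4%/month): R$533,500.83 × ((1 + 0.014)^17 − 1) = R$142,240.2699…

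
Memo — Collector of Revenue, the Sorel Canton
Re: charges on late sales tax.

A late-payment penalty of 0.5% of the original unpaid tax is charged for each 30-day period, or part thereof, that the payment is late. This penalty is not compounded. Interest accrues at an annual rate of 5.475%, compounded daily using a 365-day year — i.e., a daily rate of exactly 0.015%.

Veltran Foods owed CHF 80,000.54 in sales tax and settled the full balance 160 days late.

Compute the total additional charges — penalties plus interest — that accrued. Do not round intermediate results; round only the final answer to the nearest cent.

Penalty periods: ⌈160/30⌉ = 6; penalty = 6 × 0.5% × CHF 80,000.54 = CHF 2,400.02…
Interest: CHF 80,000.54 × ((1 + 0.00015)^160 − 1) = CHF 80,000.54 × 0.02428847… = CHF 1,943.0911…
Penalties + interest = CHF 2,400.0162 + CHF 1,943.0911… = CHF 4,343.11

CHF 4,343.11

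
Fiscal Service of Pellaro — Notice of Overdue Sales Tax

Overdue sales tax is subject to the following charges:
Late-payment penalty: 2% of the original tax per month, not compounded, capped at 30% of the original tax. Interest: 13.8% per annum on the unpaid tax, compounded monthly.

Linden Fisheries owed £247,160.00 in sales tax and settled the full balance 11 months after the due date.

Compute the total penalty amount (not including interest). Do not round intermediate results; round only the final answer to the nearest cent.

Penalty: 11 × 2% × £247,160.00 = £54,375.20 (below the 30% cap of £74,148.00)

£54,375.20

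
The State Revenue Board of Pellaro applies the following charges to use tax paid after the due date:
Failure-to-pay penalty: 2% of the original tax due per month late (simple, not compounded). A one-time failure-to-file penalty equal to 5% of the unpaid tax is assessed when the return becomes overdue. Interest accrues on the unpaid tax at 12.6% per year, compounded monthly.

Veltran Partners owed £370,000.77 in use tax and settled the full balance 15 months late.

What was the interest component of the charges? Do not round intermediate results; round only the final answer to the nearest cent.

£62,759.51

Interest (12.6%/yr ÷ 12 = 1.05%/month): £370,000.77 × ((1 + 0.0105)^15 − 1) = £62,759.5125…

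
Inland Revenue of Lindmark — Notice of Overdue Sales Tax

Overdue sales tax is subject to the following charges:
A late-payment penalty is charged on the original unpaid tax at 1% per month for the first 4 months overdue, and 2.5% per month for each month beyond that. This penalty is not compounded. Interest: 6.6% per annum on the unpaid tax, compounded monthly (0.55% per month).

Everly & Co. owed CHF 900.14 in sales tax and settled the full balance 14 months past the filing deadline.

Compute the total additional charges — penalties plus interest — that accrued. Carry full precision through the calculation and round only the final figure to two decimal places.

CHF 332.88

Penalty, months 1–4: 4 × 1% × CHF 900.14 = CHF 36.01…
Penalty, months 5–14: 10 × 2.5% × CHF 900.14 = CHF 225.04…
Interest: CHF 900.14 × ((1 + 0.0055)^14 − 1) = CHF 900.14 × 0.0798142… = CHF 71.8440…
Penalties + interest = CHF 261.0406 + CHF 71.8440… = CHF 332.88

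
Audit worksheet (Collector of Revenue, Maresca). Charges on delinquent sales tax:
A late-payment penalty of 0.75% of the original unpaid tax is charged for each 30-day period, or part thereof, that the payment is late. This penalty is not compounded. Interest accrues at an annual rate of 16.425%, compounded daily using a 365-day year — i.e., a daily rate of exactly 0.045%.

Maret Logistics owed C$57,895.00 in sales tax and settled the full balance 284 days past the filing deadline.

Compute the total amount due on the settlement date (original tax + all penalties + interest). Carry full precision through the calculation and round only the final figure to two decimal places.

C$70,127.81

Penalty periods: ⌈284/30⌉ = 10; penalty = 10 × 0.75% × C$57,895.00 = C$4,342.13…
Interest: C$57,895.00 × ((1 + 0.00045)^284 − 1) = C$57,895.00 × 0.13629305… = C$7,890.6861…
Total = C$57,895.00 + C$4,342.1250 + C$7,890.6861… = C$70,127.81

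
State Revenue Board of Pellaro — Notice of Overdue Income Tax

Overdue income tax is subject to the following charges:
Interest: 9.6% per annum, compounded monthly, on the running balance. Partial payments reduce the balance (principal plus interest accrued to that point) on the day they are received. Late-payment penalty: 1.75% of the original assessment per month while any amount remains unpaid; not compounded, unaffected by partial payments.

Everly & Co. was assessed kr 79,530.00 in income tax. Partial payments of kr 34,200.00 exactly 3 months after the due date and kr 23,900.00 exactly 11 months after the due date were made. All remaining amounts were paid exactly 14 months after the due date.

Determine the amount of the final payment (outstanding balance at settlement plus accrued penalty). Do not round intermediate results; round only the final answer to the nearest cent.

kr 46,589.42

Monthly rate = 9.6% ÷ 12 = 0.8%
Balance at month 3: kr 79,530.0000 × (1 + 0.008)^3 = kr 81,454.0305…
After kr 34,200.00 payment: kr 81,454.0305… − kr 34,200.00 = kr 47,254.0305…
Balance at month 11: kr 47,254.0305… × (1 + 0.008)^8 = kr 50,364.3362…
After kr 23,900.00 payment: kr 50,364.3362… − kr 23,900.00 = kr 26,464.3362…
Balance at month 14: kr 26,464.3362… × (1 + 0.008)^3 = kr 27,104.5749…
Penalty: 14 × 1.75% × kr 79,530.00 = kr 19,484.85
Final settlement = outstanding balance + penalty = kr 27,104.5749… + kr 19,484.85 = kr 46,589.42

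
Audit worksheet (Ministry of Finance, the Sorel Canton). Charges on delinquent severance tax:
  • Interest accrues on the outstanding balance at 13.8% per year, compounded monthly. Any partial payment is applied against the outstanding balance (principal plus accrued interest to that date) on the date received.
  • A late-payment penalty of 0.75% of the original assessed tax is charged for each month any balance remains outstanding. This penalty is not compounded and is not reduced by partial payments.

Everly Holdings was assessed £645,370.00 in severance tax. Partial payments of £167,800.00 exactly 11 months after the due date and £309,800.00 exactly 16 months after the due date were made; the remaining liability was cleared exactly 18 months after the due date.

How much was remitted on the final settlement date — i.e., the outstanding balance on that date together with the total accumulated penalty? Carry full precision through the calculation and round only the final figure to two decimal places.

£381,232.40

Monthly rate = 13.8% ÷ 12 = 1.15%
Balance at month 11: £645,370.0000 × (1 + 0.0115)^11 = £731,869.3026…
After £167,800.00 payment: £731,869.3026… − £167,800.00 = £564,069.3026…
Balance at month 16: £564,069.3026… × (1 + 0.0115)^5 = £597,257.8974…
After £309,800.00 payment: £597,257.8974… − £309,800.00 = £287,457.8974…
Balance at month 18: £287,457.8974… × (1 + 0.0115)^2 = £294,107.4453…
Penalty: 18 × 0.75% × £645,370.00 = £87,124.95
Final settlement = outstanding balance + penalty = £294,107.4453… + £87,124.95 = £381,232.40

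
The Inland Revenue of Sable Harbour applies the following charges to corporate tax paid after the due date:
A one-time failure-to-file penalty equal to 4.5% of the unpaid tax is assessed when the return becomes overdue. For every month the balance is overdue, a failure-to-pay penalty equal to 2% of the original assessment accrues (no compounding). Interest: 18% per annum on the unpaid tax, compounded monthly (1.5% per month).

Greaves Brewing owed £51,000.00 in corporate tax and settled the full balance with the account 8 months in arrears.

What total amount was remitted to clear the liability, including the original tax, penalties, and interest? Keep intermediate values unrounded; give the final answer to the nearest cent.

£67,906.12

Failure-to-file penalty: 4.5% × £51,000.00 = £2,295.00
Failure-to-pay penalty: 8 × 2% × £51,000.00 = £8,160.00
Interest: £51,000.00 × ((1 + 0.015)^8 − 1) = £51,000.00 × 0.1264926… = £6,451.1219…
Total = £51,000.00 + £10,455.0000 + £6,451.1219… = £67,906.12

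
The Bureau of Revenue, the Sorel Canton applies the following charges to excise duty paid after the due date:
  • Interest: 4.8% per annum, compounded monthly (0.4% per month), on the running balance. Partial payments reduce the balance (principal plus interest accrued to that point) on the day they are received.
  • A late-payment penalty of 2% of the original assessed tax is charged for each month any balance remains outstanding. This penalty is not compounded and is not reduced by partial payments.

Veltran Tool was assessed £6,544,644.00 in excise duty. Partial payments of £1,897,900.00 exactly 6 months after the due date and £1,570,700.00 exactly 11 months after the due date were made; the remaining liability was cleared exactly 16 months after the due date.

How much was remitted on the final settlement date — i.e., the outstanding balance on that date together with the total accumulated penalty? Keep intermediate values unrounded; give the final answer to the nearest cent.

Balance at month 6: £6,544,644.0000 × (1 + 0.004)^6 = £6,703,294.5729…
After £1,897,900.00 payment: £6,703,294.5729… − £1,897,900.00 = £4,805,394.5729…
Balance at month 11: £4,805,394.5729… × (1 + 0.004)^5 = £4,902,274.4091…
After £1,570,700.00 payment: £4,902,274.4091… − £1,570,700.00 = £3,331,574.4091…
Balance at month 16: £3,331,574.4091… × (1 + 0.004)^5 = £3,398,741.0856…
Penalty: 16 × 2% × £6,544,644.00 = £2,094,286.08
Final settlement = outstanding balance + penalty = £3,398,741.0856… + £2,094,286.08 = £5,493,027.17

£5,493,027.17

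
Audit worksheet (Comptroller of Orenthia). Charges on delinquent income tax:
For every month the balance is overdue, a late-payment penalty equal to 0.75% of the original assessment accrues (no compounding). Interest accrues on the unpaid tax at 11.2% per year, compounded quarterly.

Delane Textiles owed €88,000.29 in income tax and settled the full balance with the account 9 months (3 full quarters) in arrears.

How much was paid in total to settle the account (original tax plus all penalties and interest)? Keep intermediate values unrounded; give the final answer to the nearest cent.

€101,541.24

Late-payment penalty = 0.75% × €88,000.29 × 9 mo = €5,940.02…
Interest (11.2%/yr ÷ 4 = 2.8%/quarter): €88,000.29 × ((1 + 0.028)^3 − 1) = €7,600.9328…
Total = €88,000.29 + €5,940.0196… + €7,600.9328… = €101,541.24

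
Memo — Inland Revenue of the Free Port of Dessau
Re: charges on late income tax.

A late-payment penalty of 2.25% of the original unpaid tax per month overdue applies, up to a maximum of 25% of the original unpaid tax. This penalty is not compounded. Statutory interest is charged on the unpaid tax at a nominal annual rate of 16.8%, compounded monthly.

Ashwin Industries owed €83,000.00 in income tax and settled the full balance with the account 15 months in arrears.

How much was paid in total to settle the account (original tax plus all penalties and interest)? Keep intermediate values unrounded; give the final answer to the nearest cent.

Penalty (uncapped): 15 × 2.25% × €83,000.00 = €28,012.50; cap = 25% × €83,000.00 = €20,750.00 → penalty = €20,750.00
Interest (16.8%/yr ÷ 12 = 1.4%/month): €83,000.00 × ((1 + 0.014)^15 − 1) = €19,246.2567…
Total = €83,000.00 + €20,750.0000 + €19,246.2567… = €122,996.26

€122,996.26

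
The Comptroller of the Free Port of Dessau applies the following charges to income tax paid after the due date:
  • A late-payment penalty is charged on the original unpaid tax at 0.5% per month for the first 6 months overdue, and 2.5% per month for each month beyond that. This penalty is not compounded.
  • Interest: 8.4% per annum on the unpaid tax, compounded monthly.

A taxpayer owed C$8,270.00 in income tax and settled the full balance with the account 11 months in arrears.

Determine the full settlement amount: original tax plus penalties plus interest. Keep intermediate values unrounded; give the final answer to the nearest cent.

C$10,211.40

Penalty, months 1–6: 6 × 0.5% × C$8,270.00 = C$248.10
Penalty, months 7–11: 5 × 2.5% × C$8,270.00 = C$1,033.75
Interest (8.4%/yr ÷ 12 = 0.7%/month): C$8,270.00 × ((1 + 0.007)^11 − 1) = C$659.5523…
Total = C$8,270.00 + C$1,281.8500 + C$659.5523… = C$10,211.40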